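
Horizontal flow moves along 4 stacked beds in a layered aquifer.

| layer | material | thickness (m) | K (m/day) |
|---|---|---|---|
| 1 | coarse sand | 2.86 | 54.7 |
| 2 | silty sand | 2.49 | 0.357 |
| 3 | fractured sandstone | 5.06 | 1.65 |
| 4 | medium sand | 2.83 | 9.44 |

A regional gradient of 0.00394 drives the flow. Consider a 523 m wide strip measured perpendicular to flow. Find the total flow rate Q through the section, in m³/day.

396

Flow is parallel to layering, so each bed carries its own Darcy discharge and the transmissivities add.
Σ(K_i·b_i) = 54.7×2.86 + 0.357×2.49 + 1.65×5.06 + 9.44×2.83 = 192.4 m²/day.
Hydraulic gradient i = 0.00394.
Q = Σ(K_i·b_i) · W · i = 192.4 × 523 × 0.003940 = 396.5 m³/day.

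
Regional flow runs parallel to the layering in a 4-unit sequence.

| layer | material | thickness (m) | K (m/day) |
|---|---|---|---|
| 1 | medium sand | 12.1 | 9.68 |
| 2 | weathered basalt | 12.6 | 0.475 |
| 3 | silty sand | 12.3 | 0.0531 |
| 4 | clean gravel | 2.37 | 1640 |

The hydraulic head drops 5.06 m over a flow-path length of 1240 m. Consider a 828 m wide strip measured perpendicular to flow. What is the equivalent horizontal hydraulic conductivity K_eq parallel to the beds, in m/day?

102

Flow is parallel to layering, so each bed carries its own Darcy discharge and the transmissivities add.
Σ(K_i·b_i) = 9.68×12.1 + 0.475×12.6 + 0.0531×12.3 + 1640×2.37 = 4011 m²/day.
Total thickness b = 39.37 m, so K_eq = Σ(K_i·b_i)/b = 101.9 m/day.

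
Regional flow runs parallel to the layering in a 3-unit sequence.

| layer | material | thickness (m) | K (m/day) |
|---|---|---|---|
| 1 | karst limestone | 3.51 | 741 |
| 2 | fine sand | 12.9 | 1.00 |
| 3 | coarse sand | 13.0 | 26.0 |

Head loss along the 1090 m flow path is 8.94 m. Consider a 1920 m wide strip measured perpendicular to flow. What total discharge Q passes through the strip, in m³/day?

46500

Flow is parallel to layering, so each bed carries its own Darcy discharge and the transmissivities add.
Σ(K_i·b_i) = 741×3.51 + 1.00×12.9 + 26.0×13.0 = 2952 m²/day.
Hydraulic gradient i = Δh / L = 8.94 / 1090 = 0.008202.
Q = Σ(K_i·b_i) · W · i = 2952 × 1920 × 0.008202 = 46484 m³/day.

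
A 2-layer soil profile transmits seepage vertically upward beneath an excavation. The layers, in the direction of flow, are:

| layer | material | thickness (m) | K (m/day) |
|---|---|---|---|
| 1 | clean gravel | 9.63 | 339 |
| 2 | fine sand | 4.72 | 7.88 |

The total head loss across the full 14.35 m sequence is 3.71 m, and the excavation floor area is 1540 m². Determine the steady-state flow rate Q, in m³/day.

9110

Flow is perpendicular to layering, so the layers act in series and the equivalent K is the thickness-weighted harmonic mean.
Total thickness L = 9.63 + 4.72 = 14.35 m.
Σ(b_i/K_i) = 9.63/339 + 4.72/7.88 = 0.6274 d.
K_eq = L / Σ(b_i/K_i) = 14.35 / 0.6274 = 22.87 m/day.
Q = K_eq · A · (Δh/L) = 22.87 × 1540 × (3.71/14.35) = 9107 m³/day.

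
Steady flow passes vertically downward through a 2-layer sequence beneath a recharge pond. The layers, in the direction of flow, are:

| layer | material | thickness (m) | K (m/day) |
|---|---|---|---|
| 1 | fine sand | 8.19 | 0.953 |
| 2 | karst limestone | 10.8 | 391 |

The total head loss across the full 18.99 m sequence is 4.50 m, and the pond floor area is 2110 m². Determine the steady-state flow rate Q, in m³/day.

1100

Flow is perpendicular to layering, so the layers act in series and the equivalent K is the thickness-weighted harmonic mean.
Total thickness L = 8.19 + 10.8 = 18.99 m.
Σ(b_i/K_i) = 8.19/0.953 + 10.8/391 = 8.622 d.
K_eq = L / Σ(b_i/K_i) = 18.99 / 8.622 = 2.203 m/day.
Q = K_eq · A · (Δh/L) = 2.203 × 2110 × (4.50/18.99) = 1101 m³/day.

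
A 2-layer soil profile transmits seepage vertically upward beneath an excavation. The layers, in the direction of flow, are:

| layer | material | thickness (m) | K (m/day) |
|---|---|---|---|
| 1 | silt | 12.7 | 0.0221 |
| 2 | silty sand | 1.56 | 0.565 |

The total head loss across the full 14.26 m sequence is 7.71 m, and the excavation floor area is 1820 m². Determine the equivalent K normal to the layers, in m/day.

Flow is perpendicular to layering, so the layers act in series and the equivalent K is the thickness-weighted harmonic mean.
Total thickness L = 12.7 + 1.56 = 14.26 m.
Σ(b_i/K_i) = 12.7/0.0221 + 1.56/0.565 = 577.4 d.
K_eq = L / Σ(b_i/K_i) = 14.26 / 577.4 = 0.02470 m/day.

0.0247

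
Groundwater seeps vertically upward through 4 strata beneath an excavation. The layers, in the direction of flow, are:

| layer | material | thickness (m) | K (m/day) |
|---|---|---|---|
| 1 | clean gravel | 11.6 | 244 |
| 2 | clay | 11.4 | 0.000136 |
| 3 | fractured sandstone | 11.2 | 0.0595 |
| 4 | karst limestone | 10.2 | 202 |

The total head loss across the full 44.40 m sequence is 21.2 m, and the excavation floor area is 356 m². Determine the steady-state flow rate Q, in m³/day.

0.0898

Flow is perpendicular to layering, so the layers act in series and the equivalent K is the thickness-weighted harmonic mean.
Total thickness L = 11.6 + 11.4 + 11.2 + 10.2 = 44.40 m.
Σ(b_i/K_i) = 11.6/244 + 11.4/0.000136 + 11.2/0.0595 + 10.2/202 = 84012 d.
K_eq = L / Σ(b_i/K_i) = 44.40 / 84012 = 0.0005285 m/day.
Q = K_eq · A · (Δh/L) = 0.0005285 × 356 × (21.2/44.40) = 0.08983 m³/day.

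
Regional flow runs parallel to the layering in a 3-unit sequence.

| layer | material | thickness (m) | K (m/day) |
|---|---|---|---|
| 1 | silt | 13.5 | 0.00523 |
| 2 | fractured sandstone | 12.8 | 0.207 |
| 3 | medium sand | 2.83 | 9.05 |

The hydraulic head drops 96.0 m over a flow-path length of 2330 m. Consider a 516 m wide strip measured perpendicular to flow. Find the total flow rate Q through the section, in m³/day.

Flow is parallel to layering, so each bed carries its own Darcy discharge and the transmissivities add.
Σ(K_i·b_i) = 0.00523×13.5 + 0.207×12.8 + 9.05×2.83 = 28.33 m²/day.
Hydraulic gradient i = Δh / L = 96.0 / 2330 = 0.04120.
Q = Σ(K_i·b_i) · W · i = 28.33 × 516 × 0.04120 = 602.3 m³/day.

602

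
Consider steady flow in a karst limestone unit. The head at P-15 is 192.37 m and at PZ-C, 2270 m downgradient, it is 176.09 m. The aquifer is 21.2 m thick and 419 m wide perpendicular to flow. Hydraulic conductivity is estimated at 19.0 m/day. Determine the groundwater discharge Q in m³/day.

1210

Cross-sectional area A = 419 × 21.2 = 8883 m².
Hydraulic gradient i = (192.37 − 176.09) / 2270 = 16.28 / 2270 = 0.007172.
Darcy's law: Q = K · A · i = 19.00 × 8883 × 0.007172 = 1210 m³/day.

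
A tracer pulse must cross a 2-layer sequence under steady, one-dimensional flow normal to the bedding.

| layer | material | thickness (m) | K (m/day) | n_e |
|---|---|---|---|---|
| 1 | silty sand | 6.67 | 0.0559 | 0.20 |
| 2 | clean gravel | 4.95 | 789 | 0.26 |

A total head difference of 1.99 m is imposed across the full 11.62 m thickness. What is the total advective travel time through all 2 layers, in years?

With flow normal to the layers, continuity requires the same specific discharge q through every layer.
Σ(b_i/K_i) = 6.67/0.0559 + 4.95/789 = 119.3 d.
q = Δh / Σ(b_i/K_i) = 1.99 / 119.3 = 0.01668 m/day.
In each layer the seepage velocity is v_i = q/n_i, so the layer transit time is t_i = b_i·n_i / q:
  layer 1 (silty sand): t_1 = 6.67 × 0.20 / 0.01668 = 79.99 d
  layer 2 (clean gravel): t_2 = 4.95 × 0.26 / 0.01668 = 77.17 d
Total t = Σ t_i = 157.2 days = 0.4303 years.

0.430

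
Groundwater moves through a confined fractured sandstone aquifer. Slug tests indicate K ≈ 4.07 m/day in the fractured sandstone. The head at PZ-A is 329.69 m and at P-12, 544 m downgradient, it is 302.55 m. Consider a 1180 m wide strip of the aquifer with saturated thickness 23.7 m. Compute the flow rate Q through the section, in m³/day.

5680

Cross-sectional area A = 1180 × 23.7 = 27966 m².
Hydraulic gradient i = (329.69 − 302.55) / 544 = 27.14 / 544 = 0.04989.
Darcy's law: Q = K · A · i = 4.070 × 27966 × 0.04989 = 5679 m³/day.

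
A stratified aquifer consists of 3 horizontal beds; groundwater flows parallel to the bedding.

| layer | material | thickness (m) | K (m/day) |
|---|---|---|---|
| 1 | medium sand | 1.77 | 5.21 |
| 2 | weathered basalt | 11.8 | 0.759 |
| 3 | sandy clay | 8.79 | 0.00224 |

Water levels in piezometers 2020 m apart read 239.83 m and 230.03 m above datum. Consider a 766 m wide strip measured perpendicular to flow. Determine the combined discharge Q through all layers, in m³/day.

67.6

Flow is parallel to layering, so each bed carries its own Darcy discharge and the transmissivities add.
Σ(K_i·b_i) = 5.21×1.77 + 0.759×11.8 + 0.00224×8.79 = 18.20 m²/day.
Hydraulic gradient i = (239.83 − 230.03) / 2020 = 9.8 / 2020 = 0.004851.
Q = Σ(K_i·b_i) · W · i = 18.20 × 766 × 0.004851 = 67.63 m³/day.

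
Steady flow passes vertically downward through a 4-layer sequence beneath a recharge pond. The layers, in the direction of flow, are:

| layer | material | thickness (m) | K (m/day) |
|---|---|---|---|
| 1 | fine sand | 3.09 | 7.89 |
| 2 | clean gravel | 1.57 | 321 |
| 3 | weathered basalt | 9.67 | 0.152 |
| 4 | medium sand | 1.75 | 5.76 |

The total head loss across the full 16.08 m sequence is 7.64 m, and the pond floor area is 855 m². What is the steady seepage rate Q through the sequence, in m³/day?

Flow is perpendicular to layering, so the layers act in series and the equivalent K is the thickness-weighted harmonic mean.
Total thickness L = 3.09 + 1.57 + 9.67 + 1.75 = 16.08 m.
Σ(b_i/K_i) = 3.09/7.89 + 1.57/321 + 9.67/0.152 + 1.75/5.76 = 64.32 d.
K_eq = L / Σ(b_i/K_i) = 16.08 / 64.32 = 0.2500 m/day.
Q = K_eq · A · (Δh/L) = 0.2500 × 855 × (7.64/16.08) = 101.6 m³/day.

102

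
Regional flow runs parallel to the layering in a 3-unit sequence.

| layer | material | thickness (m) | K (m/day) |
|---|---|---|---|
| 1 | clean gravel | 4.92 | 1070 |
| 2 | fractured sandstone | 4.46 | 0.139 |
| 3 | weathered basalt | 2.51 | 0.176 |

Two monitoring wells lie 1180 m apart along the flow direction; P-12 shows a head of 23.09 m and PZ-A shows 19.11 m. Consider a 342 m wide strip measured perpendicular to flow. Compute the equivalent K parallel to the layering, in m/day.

443

Flow is parallel to layering, so each bed carries its own Darcy discharge and the transmissivities add.
Σ(K_i·b_i) = 1070×4.92 + 0.139×4.46 + 0.176×2.51 = 5265 m²/day.
Total thickness b = 11.89 m, so K_eq = Σ(K_i·b_i)/b = 442.8 m/day.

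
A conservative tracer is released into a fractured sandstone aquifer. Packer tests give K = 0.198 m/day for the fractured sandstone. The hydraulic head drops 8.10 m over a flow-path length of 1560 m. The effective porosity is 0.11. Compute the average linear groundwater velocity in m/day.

0.00935

Hydraulic gradient i = Δh / L = 8.10 / 1560 = 0.005192.
Darcy flux q = K · i = 0.1980 × 0.005192 = 0.001028 m/day.
Seepage velocity v = q / n_e = 0.001028 / 0.11 = 0.009346 m/day.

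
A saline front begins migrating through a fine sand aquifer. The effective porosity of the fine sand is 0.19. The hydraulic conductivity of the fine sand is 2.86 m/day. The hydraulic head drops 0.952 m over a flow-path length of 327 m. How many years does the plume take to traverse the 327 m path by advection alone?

20.4

Hydraulic gradient i = Δh / L = 0.952 / 327 = 0.002911.
Darcy flux q = K · i = 2.860 × 0.002911 = 0.008326 m/day.
Seepage velocity v = q / n_e = 0.008326 / 0.19 = 0.04382 m/day.
Travel time t = L / v = 327 / 0.04382 = 7462 days = 20.43 years.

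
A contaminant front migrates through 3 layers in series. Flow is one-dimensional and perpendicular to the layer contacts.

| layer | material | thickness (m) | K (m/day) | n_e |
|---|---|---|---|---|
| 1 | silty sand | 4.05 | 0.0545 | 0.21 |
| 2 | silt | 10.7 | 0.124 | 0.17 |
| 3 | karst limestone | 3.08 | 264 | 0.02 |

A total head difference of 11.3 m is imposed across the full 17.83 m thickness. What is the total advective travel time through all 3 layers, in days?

38.8

With flow normal to the layers, continuity requires the same specific discharge q through every layer.
Σ(b_i/K_i) = 4.05/0.0545 + 10.7/0.124 + 3.08/264 = 160.6 d.
q = Δh / Σ(b_i/K_i) = 11.3 / 160.6 = 0.07036 m/day.
In each layer the seepage velocity is v_i = q/n_i, so the layer transit time is t_i = b_i·n_i / q:
  layer 1 (silty sand): t_1 = 4.05 × 0.21 / 0.07036 = 12.09 d
  layer 2 (silt): t_2 = 10.7 × 0.17 / 0.07036 = 25.85 d
  layer 3 (karst limestone): t_3 = 3.08 × 0.02 / 0.07036 = 0.8756 d
Total t = Σ t_i = 38.82 days.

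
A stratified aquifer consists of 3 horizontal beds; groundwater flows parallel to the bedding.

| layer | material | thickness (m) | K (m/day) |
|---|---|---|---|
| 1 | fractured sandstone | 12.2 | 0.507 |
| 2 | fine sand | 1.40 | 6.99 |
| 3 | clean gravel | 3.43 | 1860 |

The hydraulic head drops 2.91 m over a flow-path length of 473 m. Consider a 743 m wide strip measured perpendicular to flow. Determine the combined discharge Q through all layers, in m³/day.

Flow is parallel to layering, so each bed carries its own Darcy discharge and the transmissivities add.
Σ(K_i·b_i) = 0.507×12.2 + 6.99×1.40 + 1860×3.43 = 6396 m²/day.
Hydraulic gradient i = Δh / L = 2.91 / 473 = 0.006152.
Q = Σ(K_i·b_i) · W · i = 6396 × 743 × 0.006152 = 29236 m³/day.

29200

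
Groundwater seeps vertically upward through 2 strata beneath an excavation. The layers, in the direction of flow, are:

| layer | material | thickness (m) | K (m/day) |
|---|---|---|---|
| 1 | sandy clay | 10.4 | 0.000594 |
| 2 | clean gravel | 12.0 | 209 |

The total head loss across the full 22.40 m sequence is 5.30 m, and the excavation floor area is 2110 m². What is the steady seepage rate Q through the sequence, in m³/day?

0.639

Flow is perpendicular to layering, so the layers act in series and the equivalent K is the thickness-weighted harmonic mean.
Total thickness L = 10.4 + 12.0 = 22.40 m.
Σ(b_i/K_i) = 10.4/0.000594 + 12.0/209 = 17508 d.
K_eq = L / Σ(b_i/K_i) = 22.40 / 17508 = 0.001279 m/day.
Q = K_eq · A · (Δh/L) = 0.001279 × 2110 × (5.30/22.40) = 0.6387 m³/day.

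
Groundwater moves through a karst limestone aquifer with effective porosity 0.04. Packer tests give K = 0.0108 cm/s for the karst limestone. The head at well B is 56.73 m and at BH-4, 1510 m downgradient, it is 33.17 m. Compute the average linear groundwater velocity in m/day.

Convert K: 0.0108 cm/s × 864 = 9.331 m/day.
Hydraulic gradient i = (56.73 − 33.17) / 1510 = 23.56 / 1510 = 0.01560.
Darcy flux q = K · i = 9.331 × 0.01560 = 0.1456 m/day.
Seepage velocity v = q / n_e = 0.1456 / 0.04 = 3.640 m/day.

3.64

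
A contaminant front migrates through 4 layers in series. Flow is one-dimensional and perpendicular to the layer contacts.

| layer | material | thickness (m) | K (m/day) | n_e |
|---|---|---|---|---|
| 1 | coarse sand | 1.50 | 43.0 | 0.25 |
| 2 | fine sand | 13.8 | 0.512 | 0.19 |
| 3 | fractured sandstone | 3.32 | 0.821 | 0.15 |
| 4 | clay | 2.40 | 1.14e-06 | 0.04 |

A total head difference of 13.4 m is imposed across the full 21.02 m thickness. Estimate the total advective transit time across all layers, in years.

1540

With flow normal to the layers, continuity requires the same specific discharge q through every layer.
Σ(b_i/K_i) = 1.50/43.0 + 13.8/0.512 + 3.32/0.821 + 2.40/1.14e-06 = 2.105e+06 d.
q = Δh / Σ(b_i/K_i) = 13.4 / 2.105e+06 = 6.365e-06 m/day.
In each layer the seepage velocity is v_i = q/n_i, so the layer transit time is t_i = b_i·n_i / q:
  layer 1 (coarse sand): t_1 = 1.50 × 0.25 / 6.365e-06 = 58917 d
  layer 2 (fine sand): t_2 = 13.8 × 0.19 / 6.365e-06 = 4.119e+05 d
  layer 3 (fractured sandstone): t_3 = 3.32 × 0.15 / 6.365e-06 = 78242 d
  layer 4 (clay): t_4 = 2.40 × 0.04 / 6.365e-06 = 15083 d
Total t = Σ t_i = 5.642e+05 days = 1545 years.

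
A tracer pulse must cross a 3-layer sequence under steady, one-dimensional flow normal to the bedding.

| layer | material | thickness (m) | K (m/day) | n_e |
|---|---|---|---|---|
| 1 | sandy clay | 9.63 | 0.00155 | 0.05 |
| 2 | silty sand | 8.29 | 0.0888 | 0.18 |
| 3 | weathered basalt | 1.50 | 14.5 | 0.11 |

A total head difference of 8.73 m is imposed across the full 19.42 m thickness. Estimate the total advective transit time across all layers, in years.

With flow normal to the layers, continuity requires the same specific discharge q through every layer.
Σ(b_i/K_i) = 9.63/0.00155 + 8.29/0.0888 + 1.50/14.5 = 6306 d.
q = Δh / Σ(b_i/K_i) = 8.73 / 6306 = 0.001384 m/day.
In each layer the seepage velocity is v_i = q/n_i, so the layer transit time is t_i = b_i·n_i / q:
  layer 1 (sandy clay): t_1 = 9.63 × 0.05 / 0.001384 = 347.8 d
  layer 2 (silty sand): t_2 = 8.29 × 0.18 / 0.001384 = 1078 d
  layer 3 (weathered basalt): t_3 = 1.50 × 0.11 / 0.001384 = 119.2 d
Total t = Σ t_i = 1545 days = 4.230 years.

4.23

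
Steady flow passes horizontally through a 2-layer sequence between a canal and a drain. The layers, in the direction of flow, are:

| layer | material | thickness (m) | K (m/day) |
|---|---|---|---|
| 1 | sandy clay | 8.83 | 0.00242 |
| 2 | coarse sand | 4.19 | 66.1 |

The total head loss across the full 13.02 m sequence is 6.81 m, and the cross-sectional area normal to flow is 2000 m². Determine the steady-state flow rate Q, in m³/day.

Flow is perpendicular to layering, so the layers act in series and the equivalent K is the thickness-weighted harmonic mean.
Total thickness L = 8.83 + 4.19 = 13.02 m.
Σ(b_i/K_i) = 8.83/0.00242 + 4.19/66.1 = 3649 d.
K_eq = L / Σ(b_i/K_i) = 13.02 / 3649 = 0.003568 m/day.
Q = K_eq · A · (Δh/L) = 0.003568 × 2000 × (6.81/13.02) = 3.733 m³/day.

3.73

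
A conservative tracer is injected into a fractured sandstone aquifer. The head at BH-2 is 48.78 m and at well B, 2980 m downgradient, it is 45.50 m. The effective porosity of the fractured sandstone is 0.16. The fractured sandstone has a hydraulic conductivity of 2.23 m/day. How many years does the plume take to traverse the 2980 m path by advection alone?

Hydraulic gradient i = (48.78 − 45.50) / 2980 = 3.28 / 2980 = 0.001101.
Darcy flux q = K · i = 2.230 × 0.001101 = 0.002454 m/day.
Seepage velocity v = q / n_e = 0.002454 / 0.16 = 0.01534 m/day.
Travel time t = L / v = 2980 / 0.01534 = 1.943e+05 days = 531.8 years.

532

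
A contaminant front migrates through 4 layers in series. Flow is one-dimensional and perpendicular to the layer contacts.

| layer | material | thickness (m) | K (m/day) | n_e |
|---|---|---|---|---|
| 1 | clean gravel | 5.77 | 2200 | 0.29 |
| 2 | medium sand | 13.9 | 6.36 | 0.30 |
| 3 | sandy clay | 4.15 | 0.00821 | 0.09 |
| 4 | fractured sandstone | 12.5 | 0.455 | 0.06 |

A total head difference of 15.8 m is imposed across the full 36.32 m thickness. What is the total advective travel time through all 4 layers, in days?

236

With flow normal to the layers, continuity requires the same specific discharge q through every layer.
Σ(b_i/K_i) = 5.77/2200 + 13.9/6.36 + 4.15/0.00821 + 12.5/0.455 = 535.1 d.
q = Δh / Σ(b_i/K_i) = 15.8 / 535.1 = 0.02952 m/day.
In each layer the seepage velocity is v_i = q/n_i, so the layer transit time is t_i = b_i·n_i / q:
  layer 1 (clean gravel): t_1 = 5.77 × 0.29 / 0.02952 = 56.67 d
  layer 2 (medium sand): t_2 = 13.9 × 0.30 / 0.02952 = 141.2 d
  layer 3 (sandy clay): t_3 = 4.15 × 0.09 / 0.02952 = 12.65 d
  layer 4 (fractured sandstone): t_4 = 12.5 × 0.06 / 0.02952 = 25.40 d
Total t = Σ t_i = 236.0 days.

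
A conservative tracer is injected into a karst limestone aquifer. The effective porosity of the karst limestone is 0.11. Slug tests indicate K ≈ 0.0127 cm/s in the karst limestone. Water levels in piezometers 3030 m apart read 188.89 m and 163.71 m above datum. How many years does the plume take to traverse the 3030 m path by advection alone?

Convert K: 0.0127 cm/s × 864 = 10.97 m/day.
Hydraulic gradient i = (188.89 − 163.71) / 3030 = 25.18 / 3030 = 0.008310.
Darcy flux q = K · i = 10.97 × 0.008310 = 0.09119 m/day.
Seepage velocity v = q / n_e = 0.09119 / 0.11 = 0.8290 m/day.
Travel time t = L / v = 3030 / 0.8290 = 3655 days = 10.01 years.

10.0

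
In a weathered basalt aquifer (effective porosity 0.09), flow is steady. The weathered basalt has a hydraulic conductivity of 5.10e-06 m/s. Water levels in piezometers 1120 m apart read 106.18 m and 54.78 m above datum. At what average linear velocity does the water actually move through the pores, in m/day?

0.225

Convert K: 5.10e-06 m/s × 86400 = 0.4406 m/day.
Hydraulic gradient i = (106.18 − 54.78) / 1120 = 51.4 / 1120 = 0.04589.
Darcy flux q = K · i = 0.4406 × 0.04589 = 0.02022 m/day.
Seepage velocity v = q / n_e = 0.02022 / 0.09 = 0.2247 m/day.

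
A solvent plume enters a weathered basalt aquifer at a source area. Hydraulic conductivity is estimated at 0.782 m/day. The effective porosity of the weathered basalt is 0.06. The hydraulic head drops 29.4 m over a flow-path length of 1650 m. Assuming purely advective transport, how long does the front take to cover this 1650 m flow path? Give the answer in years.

Hydraulic gradient i = Δh / L = 29.4 / 1650 = 0.01782.
Darcy flux q = K · i = 0.7820 × 0.01782 = 0.01393 m/day.
Seepage velocity v = q / n_e = 0.01393 / 0.06 = 0.2322 m/day.
Travel time t = L / v = 1650 / 0.2322 = 7105 days = 19.45 years.

19.5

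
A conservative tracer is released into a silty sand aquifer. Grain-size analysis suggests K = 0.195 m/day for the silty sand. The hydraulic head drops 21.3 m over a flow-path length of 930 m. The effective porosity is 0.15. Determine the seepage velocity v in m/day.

Hydraulic gradient i = Δh / L = 21.3 / 930 = 0.02290.
Darcy flux q = K · i = 0.1950 × 0.02290 = 0.004466 m/day.
Seepage velocity v = q / n_e = 0.004466 / 0.15 = 0.02977 m/day.

0.0298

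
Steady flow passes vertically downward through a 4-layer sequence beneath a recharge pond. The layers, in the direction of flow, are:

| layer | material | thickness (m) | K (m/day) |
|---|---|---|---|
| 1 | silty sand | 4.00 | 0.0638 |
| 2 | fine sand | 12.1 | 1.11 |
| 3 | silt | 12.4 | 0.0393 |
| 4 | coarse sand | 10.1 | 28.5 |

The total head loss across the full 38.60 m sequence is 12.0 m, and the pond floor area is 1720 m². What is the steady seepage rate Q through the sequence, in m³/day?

Flow is perpendicular to layering, so the layers act in series and the equivalent K is the thickness-weighted harmonic mean.
Total thickness L = 4.00 + 12.1 + 12.4 + 10.1 = 38.60 m.
Σ(b_i/K_i) = 4.00/0.0638 + 12.1/1.11 + 12.4/0.0393 + 10.1/28.5 = 389.5 d.
K_eq = L / Σ(b_i/K_i) = 38.60 / 389.5 = 0.09911 m/day.
Q = K_eq · A · (Δh/L) = 0.09911 × 1720 × (12.0/38.60) = 52.99 m³/day.

53.0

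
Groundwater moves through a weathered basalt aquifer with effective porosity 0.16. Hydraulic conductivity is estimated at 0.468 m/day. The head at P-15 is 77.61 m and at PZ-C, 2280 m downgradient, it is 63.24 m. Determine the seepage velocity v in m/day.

0.0184

Hydraulic gradient i = (77.61 − 63.24) / 2280 = 14.37 / 2280 = 0.006303.
Darcy flux q = K · i = 0.4680 × 0.006303 = 0.002950 m/day.
Seepage velocity v = q / n_e = 0.002950 / 0.16 = 0.01844 m/day.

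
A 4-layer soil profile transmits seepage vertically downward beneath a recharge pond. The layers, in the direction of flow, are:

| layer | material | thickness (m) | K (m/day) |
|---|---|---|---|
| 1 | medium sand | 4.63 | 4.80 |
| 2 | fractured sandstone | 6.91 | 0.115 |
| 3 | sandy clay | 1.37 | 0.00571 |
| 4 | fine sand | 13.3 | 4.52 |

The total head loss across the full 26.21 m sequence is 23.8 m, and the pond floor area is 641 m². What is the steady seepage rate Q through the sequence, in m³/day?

Flow is perpendicular to layering, so the layers act in series and the equivalent K is the thickness-weighted harmonic mean.
Total thickness L = 4.63 + 6.91 + 1.37 + 13.3 = 26.21 m.
Σ(b_i/K_i) = 4.63/4.80 + 6.91/0.115 + 1.37/0.00571 + 13.3/4.52 = 303.9 d.
K_eq = L / Σ(b_i/K_i) = 26.21 / 303.9 = 0.08624 m/day.
Q = K_eq · A · (Δh/L) = 0.08624 × 641 × (23.8/26.21) = 50.20 m³/day.

50.2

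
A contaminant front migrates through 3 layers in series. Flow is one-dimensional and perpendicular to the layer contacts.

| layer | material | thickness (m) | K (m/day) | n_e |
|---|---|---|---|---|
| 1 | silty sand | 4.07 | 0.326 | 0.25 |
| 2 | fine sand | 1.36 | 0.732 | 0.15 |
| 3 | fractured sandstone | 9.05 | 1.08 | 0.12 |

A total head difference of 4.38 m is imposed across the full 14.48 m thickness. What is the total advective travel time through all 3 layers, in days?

With flow normal to the layers, continuity requires the same specific discharge q through every layer.
Σ(b_i/K_i) = 4.07/0.326 + 1.36/0.732 + 9.05/1.08 = 22.72 d.
q = Δh / Σ(b_i/K_i) = 4.38 / 22.72 = 0.1928 m/day.
In each layer the seepage velocity is v_i = q/n_i, so the layer transit time is t_i = b_i·n_i / q:
  layer 1 (silty sand): t_1 = 4.07 × 0.25 / 0.1928 = 5.279 d
  layer 2 (fine sand): t_2 = 1.36 × 0.15 / 0.1928 = 1.058 d
  layer 3 (fractured sandstone): t_3 = 9.05 × 0.12 / 0.1928 = 5.634 d
Total t = Σ t_i = 11.97 days.

12.0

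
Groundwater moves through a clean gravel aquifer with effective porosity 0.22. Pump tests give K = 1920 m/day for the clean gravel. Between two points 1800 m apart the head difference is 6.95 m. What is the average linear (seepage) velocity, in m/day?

Hydraulic gradient i = Δh / L = 6.95 / 1800 = 0.003861.
Darcy flux q = K · i = 1920 × 0.003861 = 7.413 m/day.
Seepage velocity v = q / n_e = 7.413 / 0.22 = 33.70 m/day.

33.7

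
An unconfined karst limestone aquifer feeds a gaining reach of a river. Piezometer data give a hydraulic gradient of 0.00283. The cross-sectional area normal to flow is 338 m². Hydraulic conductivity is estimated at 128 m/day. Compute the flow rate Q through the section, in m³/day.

Hydraulic gradient i = 0.00283.
Darcy's law: Q = K · A · i = 128.0 × 338.0 × 0.002830 = 122.4 m³/day.

122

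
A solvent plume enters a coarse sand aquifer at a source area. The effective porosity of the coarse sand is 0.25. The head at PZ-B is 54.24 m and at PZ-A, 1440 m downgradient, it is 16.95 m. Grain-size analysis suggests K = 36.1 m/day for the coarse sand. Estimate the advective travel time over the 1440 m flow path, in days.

Hydraulic gradient i = (54.24 − 16.95) / 1440 = 37.29 / 1440 = 0.02590.
Darcy flux q = K · i = 36.10 × 0.02590 = 0.9348 m/day.
Seepage velocity v = q / n_e = 0.9348 / 0.25 = 3.739 m/day.
Travel time t = L / v = 1440 / 3.739 = 385.1 days.

385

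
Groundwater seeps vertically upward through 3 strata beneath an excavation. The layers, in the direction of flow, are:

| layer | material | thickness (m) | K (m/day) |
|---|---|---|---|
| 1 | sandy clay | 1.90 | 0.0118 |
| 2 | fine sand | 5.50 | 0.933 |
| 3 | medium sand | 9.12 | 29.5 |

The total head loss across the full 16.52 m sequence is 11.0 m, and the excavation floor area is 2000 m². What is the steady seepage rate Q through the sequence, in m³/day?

Flow is perpendicular to layering, so the layers act in series and the equivalent K is the thickness-weighted harmonic mean.
Total thickness L = 1.90 + 5.50 + 9.12 = 16.52 m.
Σ(b_i/K_i) = 1.90/0.0118 + 5.50/0.933 + 9.12/29.5 = 167.2 d.
K_eq = L / Σ(b_i/K_i) = 16.52 / 167.2 = 0.09879 m/day.
Q = K_eq · A · (Δh/L) = 0.09879 × 2000 × (11.0/16.52) = 131.6 m³/day.

132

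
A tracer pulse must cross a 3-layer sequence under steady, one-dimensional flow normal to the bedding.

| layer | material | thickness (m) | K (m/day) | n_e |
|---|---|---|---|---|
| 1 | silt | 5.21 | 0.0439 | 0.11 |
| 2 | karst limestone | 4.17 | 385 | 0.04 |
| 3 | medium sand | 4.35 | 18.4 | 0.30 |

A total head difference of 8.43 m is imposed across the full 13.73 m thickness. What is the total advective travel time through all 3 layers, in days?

28.8

With flow normal to the layers, continuity requires the same specific discharge q through every layer.
Σ(b_i/K_i) = 5.21/0.0439 + 4.17/385 + 4.35/18.4 = 118.9 d.
q = Δh / Σ(b_i/K_i) = 8.43 / 118.9 = 0.07088 m/day.
In each layer the seepage velocity is v_i = q/n_i, so the layer transit time is t_i = b_i·n_i / q:
  layer 1 (silt): t_1 = 5.21 × 0.11 / 0.07088 = 8.085 d
  layer 2 (karst limestone): t_2 = 4.17 × 0.04 / 0.07088 = 2.353 d
  layer 3 (medium sand): t_3 = 4.35 × 0.30 / 0.07088 = 18.41 d
Total t = Σ t_i = 28.85 days.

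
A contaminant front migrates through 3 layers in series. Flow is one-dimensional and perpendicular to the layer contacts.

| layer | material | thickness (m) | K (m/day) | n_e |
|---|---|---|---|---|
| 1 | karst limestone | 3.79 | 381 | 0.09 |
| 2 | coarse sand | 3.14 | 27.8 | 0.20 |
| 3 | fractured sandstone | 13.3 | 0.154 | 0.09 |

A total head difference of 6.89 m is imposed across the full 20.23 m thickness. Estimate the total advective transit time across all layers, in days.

27.2

With flow normal to the layers, continuity requires the same specific discharge q through every layer.
Σ(b_i/K_i) = 3.79/381 + 3.14/27.8 + 13.3/0.154 = 86.49 d.
q = Δh / Σ(b_i/K_i) = 6.89 / 86.49 = 0.07967 m/day.
In each layer the seepage velocity is v_i = q/n_i, so the layer transit time is t_i = b_i·n_i / q:
  layer 1 (karst limestone): t_1 = 3.79 × 0.09 / 0.07967 = 4.282 d
  layer 2 (coarse sand): t_2 = 3.14 × 0.20 / 0.07967 = 7.883 d
  layer 3 (fractured sandstone): t_3 = 13.3 × 0.09 / 0.07967 = 15.03 d
Total t = Σ t_i = 27.19 days.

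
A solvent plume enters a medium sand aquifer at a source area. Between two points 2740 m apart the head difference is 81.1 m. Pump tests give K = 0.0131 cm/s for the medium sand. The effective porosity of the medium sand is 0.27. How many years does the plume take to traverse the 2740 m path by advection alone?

Convert K: 0.0131 cm/s × 864 = 11.32 m/day.
Hydraulic gradient i = Δh / L = 81.1 / 2740 = 0.02960.
Darcy flux q = K · i = 11.32 × 0.02960 = 0.3350 m/day.
Seepage velocity v = q / n_e = 0.3350 / 0.27 = 1.241 m/day.
Travel time t = L / v = 2740 / 1.241 = 2208 days = 6.046 years.

6.05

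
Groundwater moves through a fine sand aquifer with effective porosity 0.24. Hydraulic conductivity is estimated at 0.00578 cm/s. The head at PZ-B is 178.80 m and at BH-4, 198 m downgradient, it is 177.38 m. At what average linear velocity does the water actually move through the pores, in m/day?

0.149

Convert K: 0.00578 cm/s × 864 = 4.994 m/day.
Hydraulic gradient i = (178.80 − 177.38) / 198 = 1.42 / 198 = 0.007172.
Darcy flux q = K · i = 4.994 × 0.007172 = 0.03581 m/day.
Seepage velocity v = q / n_e = 0.03581 / 0.24 = 0.1492 m/day.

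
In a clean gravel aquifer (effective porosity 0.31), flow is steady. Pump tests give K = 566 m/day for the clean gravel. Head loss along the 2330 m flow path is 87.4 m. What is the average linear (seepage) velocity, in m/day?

Hydraulic gradient i = Δh / L = 87.4 / 2330 = 0.03751.
Darcy flux q = K · i = 566.0 × 0.03751 = 21.23 m/day.
Seepage velocity v = q / n_e = 21.23 / 0.31 = 68.49 m/day.

68.5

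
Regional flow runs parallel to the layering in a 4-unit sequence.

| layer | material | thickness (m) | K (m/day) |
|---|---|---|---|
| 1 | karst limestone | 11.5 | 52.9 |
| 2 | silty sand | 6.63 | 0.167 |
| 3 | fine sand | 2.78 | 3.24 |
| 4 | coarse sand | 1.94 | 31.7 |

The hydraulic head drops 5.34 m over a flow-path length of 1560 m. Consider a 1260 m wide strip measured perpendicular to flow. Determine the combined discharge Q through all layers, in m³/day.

2930

Flow is parallel to layering, so each bed carries its own Darcy discharge and the transmissivities add.
Σ(K_i·b_i) = 52.9×11.5 + 0.167×6.63 + 3.24×2.78 + 31.7×1.94 = 680.0 m²/day.
Hydraulic gradient i = Δh / L = 5.34 / 1560 = 0.003423.
Q = Σ(K_i·b_i) · W · i = 680.0 × 1260 × 0.003423 = 2933 m³/day.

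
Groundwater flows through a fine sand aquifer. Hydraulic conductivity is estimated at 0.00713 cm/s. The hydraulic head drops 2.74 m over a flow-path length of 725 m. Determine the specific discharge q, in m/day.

Convert K: 0.00713 cm/s × 864 = 6.160 m/day.
Hydraulic gradient i = Δh / L = 2.74 / 725 = 0.003779.
Specific discharge q = K · i = 6.160 × 0.003779 = 0.02328 m/day.

0.0233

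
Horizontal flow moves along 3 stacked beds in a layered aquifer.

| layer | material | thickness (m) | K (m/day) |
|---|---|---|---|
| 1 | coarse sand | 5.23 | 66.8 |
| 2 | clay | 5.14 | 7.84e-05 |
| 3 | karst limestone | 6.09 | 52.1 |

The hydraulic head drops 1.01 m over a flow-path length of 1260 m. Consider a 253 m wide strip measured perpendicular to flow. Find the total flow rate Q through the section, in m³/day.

Flow is parallel to layering, so each bed carries its own Darcy discharge and the transmissivities add.
Σ(K_i·b_i) = 66.8×5.23 + 7.84e-05×5.14 + 52.1×6.09 = 666.7 m²/day.
Hydraulic gradient i = Δh / L = 1.01 / 1260 = 0.0008016.
Q = Σ(K_i·b_i) · W · i = 666.7 × 253 × 0.0008016 = 135.2 m³/day.

135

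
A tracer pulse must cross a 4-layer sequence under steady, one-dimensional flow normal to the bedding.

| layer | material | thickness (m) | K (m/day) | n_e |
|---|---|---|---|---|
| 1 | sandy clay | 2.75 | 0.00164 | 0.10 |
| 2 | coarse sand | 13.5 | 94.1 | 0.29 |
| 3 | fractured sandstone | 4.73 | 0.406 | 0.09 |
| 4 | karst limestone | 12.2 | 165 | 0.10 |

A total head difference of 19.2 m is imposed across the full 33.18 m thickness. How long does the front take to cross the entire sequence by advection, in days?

With flow normal to the layers, continuity requires the same specific discharge q through every layer.
Σ(b_i/K_i) = 2.75/0.00164 + 13.5/94.1 + 4.73/0.406 + 12.2/165 = 1689 d.
q = Δh / Σ(b_i/K_i) = 19.2 / 1689 = 0.01137 m/day.
In each layer the seepage velocity is v_i = q/n_i, so the layer transit time is t_i = b_i·n_i / q:
  layer 1 (sandy clay): t_1 = 2.75 × 0.10 / 0.01137 = 24.19 d
  layer 2 (coarse sand): t_2 = 13.5 × 0.29 / 0.01137 = 344.3 d
  layer 3 (fractured sandstone): t_3 = 4.73 × 0.09 / 0.01137 = 37.44 d
  layer 4 (karst limestone): t_4 = 12.2 × 0.10 / 0.01137 = 107.3 d
Total t = Σ t_i = 513.3 days.

513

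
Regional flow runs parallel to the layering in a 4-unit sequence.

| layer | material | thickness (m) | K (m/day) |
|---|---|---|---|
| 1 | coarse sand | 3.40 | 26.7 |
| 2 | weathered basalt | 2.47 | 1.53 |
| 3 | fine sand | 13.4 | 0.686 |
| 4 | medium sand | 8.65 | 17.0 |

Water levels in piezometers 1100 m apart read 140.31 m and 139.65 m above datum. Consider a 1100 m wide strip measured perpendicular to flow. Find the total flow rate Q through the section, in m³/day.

Flow is parallel to layering, so each bed carries its own Darcy discharge and the transmissivities add.
Σ(K_i·b_i) = 26.7×3.40 + 1.53×2.47 + 0.686×13.4 + 17.0×8.65 = 250.8 m²/day.
Hydraulic gradient i = (140.31 − 139.65) / 1100 = 0.66 / 1100 = 0.0006000.
Q = Σ(K_i·b_i) · W · i = 250.8 × 1100 × 0.0006000 = 165.5 m³/day.

166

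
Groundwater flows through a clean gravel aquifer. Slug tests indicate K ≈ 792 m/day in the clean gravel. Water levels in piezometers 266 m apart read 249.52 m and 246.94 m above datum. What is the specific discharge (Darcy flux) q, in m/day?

7.68

Hydraulic gradient i = (249.52 − 246.94) / 266 = 2.58 / 266 = 0.009699.
Specific discharge q = K · i = 792.0 × 0.009699 = 7.682 m/day.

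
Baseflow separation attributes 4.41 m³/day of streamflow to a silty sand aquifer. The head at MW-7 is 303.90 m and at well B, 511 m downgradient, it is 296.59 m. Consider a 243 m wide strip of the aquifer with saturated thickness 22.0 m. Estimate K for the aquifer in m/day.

0.0577

Cross-sectional area A = 243 × 22.0 = 5346 m².
Hydraulic gradient i = (303.90 − 296.59) / 511 = 7.31 / 511 = 0.01431.
From Q = K·A·i, K = Q / (A·i) = 4.41 / (5346 × 0.01431) = 0.05767 m/day.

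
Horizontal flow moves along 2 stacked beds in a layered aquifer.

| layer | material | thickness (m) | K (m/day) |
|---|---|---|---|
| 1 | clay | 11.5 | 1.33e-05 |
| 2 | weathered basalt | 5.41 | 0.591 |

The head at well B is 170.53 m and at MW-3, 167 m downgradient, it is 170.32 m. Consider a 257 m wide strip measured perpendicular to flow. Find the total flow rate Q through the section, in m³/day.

1.03

Flow is parallel to layering, so each bed carries its own Darcy discharge and the transmissivities add.
Σ(K_i·b_i) = 1.33e-05×11.5 + 0.591×5.41 = 3.197 m²/day.
Hydraulic gradient i = (170.53 − 170.32) / 167 = 0.21 / 167 = 0.001257.
Q = Σ(K_i·b_i) · W · i = 3.197 × 257 × 0.001257 = 1.033 m³/day.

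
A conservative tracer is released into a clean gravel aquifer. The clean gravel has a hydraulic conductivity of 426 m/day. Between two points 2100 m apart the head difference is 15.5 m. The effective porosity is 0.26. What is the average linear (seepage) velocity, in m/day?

12.1

Hydraulic gradient i = Δh / L = 15.5 / 2100 = 0.007381.
Darcy flux q = K · i = 426.0 × 0.007381 = 3.144 m/day.
Seepage velocity v = q / n_e = 3.144 / 0.26 = 12.09 m/day.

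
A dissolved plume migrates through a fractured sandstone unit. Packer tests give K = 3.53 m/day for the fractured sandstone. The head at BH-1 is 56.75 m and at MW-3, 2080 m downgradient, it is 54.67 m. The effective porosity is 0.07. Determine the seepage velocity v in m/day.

0.0504

Hydraulic gradient i = (56.75 − 54.67) / 2080 = 2.08 / 2080 = 0.001000.
Darcy flux q = K · i = 3.530 × 0.001000 = 0.003530 m/day.
Seepage velocity v = q / n_e = 0.003530 / 0.07 = 0.05043 m/day.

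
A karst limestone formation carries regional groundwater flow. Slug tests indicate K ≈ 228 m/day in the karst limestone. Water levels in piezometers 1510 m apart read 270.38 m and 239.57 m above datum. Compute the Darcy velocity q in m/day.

4.65

Hydraulic gradient i = (270.38 − 239.57) / 1510 = 30.81 / 1510 = 0.02040.
Specific discharge q = K · i = 228.0 × 0.02040 = 4.652 m/day.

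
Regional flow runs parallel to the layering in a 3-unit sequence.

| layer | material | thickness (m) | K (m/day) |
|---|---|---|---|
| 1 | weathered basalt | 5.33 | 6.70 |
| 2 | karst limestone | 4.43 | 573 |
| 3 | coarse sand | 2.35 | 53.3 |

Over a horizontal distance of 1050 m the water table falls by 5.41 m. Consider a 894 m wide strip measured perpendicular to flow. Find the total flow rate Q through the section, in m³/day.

Flow is parallel to layering, so each bed carries its own Darcy discharge and the transmissivities add.
Σ(K_i·b_i) = 6.70×5.33 + 573×4.43 + 53.3×2.35 = 2699 m²/day.
Hydraulic gradient i = Δh / L = 5.41 / 1050 = 0.005152.
Q = Σ(K_i·b_i) · W · i = 2699 × 894 × 0.005152 = 12434 m³/day.

12400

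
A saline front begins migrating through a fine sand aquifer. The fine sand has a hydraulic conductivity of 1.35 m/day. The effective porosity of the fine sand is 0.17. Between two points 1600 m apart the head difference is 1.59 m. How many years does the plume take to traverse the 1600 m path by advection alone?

555

Hydraulic gradient i = Δh / L = 1.59 / 1600 = 0.0009938.
Darcy flux q = K · i = 1.350 × 0.0009938 = 0.001342 m/day.
Seepage velocity v = q / n_e = 0.001342 / 0.17 = 0.007892 m/day.
Travel time t = L / v = 1600 / 0.007892 = 2.027e+05 days = 555.1 years.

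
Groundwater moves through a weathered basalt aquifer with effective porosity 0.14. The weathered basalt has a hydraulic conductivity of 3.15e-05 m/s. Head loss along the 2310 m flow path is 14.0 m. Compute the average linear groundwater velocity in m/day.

Convert K: 3.15e-05 m/s × 86400 = 2.722 m/day.
Hydraulic gradient i = Δh / L = 14.0 / 2310 = 0.006061.
Darcy flux q = K · i = 2.722 × 0.006061 = 0.01649 m/day.
Seepage velocity v = q / n_e = 0.01649 / 0.14 = 0.1178 m/day.

0.118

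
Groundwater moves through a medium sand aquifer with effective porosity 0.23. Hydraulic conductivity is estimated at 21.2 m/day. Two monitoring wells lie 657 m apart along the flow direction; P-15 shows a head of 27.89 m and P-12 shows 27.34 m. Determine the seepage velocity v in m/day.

0.0772

Hydraulic gradient i = (27.89 − 27.34) / 657 = 0.55 / 657 = 0.0008371.
Darcy flux q = K · i = 21.20 × 0.0008371 = 0.01775 m/day.
Seepage velocity v = q / n_e = 0.01775 / 0.23 = 0.07716 m/day.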